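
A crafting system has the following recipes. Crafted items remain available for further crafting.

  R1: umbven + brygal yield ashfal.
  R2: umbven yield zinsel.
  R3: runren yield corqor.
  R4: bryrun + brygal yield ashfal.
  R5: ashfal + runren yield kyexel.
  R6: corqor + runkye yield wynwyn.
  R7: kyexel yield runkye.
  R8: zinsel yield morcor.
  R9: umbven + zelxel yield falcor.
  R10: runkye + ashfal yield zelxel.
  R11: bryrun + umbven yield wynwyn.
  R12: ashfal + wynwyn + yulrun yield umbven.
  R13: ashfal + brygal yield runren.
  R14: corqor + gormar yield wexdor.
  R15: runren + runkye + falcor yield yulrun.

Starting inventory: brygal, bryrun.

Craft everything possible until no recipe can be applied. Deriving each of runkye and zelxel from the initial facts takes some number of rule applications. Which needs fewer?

runkye

runkye: Using R4, bryrun and brygal make ashfal. ashfal + brygal → runren (R13). Using R5, ashfal and runren make kyexel. kyexel → runkye (R7). [4 rule applications]
zelxel: bryrun + brygal → ashfal (R4). ashfal + brygal → runren (R13). ashfal + runren → kyexel (R5). kyexel → runkye (R7). runkye + ashfal → zelxel (R10). [5 rule applications]
runkye needs fewer.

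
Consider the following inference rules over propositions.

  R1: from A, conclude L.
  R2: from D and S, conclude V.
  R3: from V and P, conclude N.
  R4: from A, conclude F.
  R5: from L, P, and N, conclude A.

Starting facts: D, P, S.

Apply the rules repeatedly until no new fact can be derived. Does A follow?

No

A would need L, P, and N (R5), but L is never established.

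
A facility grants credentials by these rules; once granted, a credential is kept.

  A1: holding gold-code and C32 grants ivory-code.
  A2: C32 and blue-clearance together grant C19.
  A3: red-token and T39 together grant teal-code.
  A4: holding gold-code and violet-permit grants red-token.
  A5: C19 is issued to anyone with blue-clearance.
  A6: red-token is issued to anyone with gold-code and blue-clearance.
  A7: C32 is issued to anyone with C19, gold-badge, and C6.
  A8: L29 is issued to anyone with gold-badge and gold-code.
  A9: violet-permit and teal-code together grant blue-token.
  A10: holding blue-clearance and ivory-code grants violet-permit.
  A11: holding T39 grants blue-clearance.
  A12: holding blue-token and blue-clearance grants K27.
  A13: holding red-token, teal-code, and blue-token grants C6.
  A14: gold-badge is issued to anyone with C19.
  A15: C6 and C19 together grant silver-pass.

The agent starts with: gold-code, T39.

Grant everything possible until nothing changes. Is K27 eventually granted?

No

K27 would need blue-token and blue-clearance (A12), but blue-token is never granted.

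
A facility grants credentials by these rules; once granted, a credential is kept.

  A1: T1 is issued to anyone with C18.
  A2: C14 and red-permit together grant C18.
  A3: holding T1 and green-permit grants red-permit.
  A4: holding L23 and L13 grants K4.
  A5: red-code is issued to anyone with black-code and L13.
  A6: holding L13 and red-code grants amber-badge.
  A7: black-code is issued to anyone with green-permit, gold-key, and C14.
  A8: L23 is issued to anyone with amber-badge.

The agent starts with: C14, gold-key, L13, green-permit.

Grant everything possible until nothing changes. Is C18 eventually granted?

C18 would need C14 and red-permit (A2), but red-permit is never granted.

No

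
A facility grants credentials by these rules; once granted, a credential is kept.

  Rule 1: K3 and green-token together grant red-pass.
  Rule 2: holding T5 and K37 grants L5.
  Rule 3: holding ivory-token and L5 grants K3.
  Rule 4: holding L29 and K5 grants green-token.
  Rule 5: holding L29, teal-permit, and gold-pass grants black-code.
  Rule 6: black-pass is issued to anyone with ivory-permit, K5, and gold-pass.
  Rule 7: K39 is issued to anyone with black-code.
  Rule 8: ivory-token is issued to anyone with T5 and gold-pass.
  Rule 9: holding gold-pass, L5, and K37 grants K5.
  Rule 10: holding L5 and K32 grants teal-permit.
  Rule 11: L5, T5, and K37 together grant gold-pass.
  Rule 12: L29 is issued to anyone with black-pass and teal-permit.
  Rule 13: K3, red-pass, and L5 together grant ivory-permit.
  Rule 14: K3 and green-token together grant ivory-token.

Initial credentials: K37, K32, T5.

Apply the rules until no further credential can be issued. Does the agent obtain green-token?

No

green-token would need L29 and K5 (Rule 4), but L29 is never granted.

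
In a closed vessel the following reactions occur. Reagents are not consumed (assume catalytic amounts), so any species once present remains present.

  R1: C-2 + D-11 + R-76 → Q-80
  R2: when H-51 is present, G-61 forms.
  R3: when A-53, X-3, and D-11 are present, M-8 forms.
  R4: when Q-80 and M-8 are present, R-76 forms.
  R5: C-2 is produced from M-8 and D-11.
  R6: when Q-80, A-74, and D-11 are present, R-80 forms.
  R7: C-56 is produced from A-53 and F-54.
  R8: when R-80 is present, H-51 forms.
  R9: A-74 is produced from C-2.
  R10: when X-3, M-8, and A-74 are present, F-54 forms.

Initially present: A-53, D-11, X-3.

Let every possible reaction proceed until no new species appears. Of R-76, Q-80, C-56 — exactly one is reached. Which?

C-56

A-53, X-3, and D-11 present → M-8 forms (R3).
M-8 and D-11 present → C-2 forms (R5).
C-2 present → A-74 forms (R9).
X-3, M-8, and A-74 present → F-54 forms (R10).
A-53 and F-54 present → C-56 forms (R7).
Q-80 would need C-2, D-11, and R-76 (R1), but R-76 never forms. R-76 would need Q-80 and M-8 (R4), but Q-80 never forms.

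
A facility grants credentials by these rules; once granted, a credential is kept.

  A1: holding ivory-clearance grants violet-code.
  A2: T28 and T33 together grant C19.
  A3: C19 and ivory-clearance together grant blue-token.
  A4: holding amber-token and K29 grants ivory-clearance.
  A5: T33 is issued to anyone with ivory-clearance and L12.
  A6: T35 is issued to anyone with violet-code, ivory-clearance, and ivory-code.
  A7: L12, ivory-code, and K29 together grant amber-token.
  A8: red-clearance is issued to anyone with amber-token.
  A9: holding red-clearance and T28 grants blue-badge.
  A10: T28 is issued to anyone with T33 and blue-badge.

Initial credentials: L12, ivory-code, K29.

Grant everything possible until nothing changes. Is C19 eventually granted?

No

C19 would need T28 and T33 (A2), but T28 is never granted.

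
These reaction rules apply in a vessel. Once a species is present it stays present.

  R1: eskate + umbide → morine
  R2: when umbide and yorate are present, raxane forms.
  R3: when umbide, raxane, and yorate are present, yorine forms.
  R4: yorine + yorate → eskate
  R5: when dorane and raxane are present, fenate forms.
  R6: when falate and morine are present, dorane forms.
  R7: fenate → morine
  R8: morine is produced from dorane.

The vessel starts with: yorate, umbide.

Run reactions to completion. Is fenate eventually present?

No

fenate would need dorane and raxane (R5), but dorane never forms.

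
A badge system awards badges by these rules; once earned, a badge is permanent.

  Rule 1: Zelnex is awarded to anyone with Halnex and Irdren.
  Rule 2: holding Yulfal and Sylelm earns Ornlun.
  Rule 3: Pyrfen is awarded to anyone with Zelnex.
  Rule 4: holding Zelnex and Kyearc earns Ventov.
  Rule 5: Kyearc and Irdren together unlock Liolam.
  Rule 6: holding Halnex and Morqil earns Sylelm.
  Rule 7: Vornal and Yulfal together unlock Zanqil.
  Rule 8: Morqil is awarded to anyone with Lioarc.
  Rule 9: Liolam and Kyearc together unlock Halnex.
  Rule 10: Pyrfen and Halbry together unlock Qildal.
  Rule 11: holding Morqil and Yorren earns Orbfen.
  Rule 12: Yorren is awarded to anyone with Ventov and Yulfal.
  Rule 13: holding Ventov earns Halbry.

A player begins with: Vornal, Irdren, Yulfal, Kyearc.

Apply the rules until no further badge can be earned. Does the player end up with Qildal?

Yes

With Kyearc and Irdren, Liolam is earned (Rule 5).
With Liolam and Kyearc, Halnex is earned (Rule 9).
With Halnex and Irdren, Zelnex is earned (Rule 1).
With Zelnex, Pyrfen is earned (Rule 3).
With Zelnex and Kyearc, Ventov is earned (Rule 4).
With Ventov, Halbry is earned (Rule 13).
With Pyrfen and Halbry, Qildal is earned (Rule 10).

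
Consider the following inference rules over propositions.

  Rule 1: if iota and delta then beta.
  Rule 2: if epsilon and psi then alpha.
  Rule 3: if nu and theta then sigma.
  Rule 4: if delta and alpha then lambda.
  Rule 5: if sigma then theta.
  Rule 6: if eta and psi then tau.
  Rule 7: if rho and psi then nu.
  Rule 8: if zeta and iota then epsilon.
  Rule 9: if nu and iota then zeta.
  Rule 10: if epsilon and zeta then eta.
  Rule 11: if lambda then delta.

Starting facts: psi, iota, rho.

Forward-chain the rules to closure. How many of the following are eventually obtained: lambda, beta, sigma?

0

lambda would need delta and alpha (Rule 4), but delta is never established.
beta would need iota and delta (Rule 1), but delta is never established.
sigma would need nu and theta (Rule 3), but theta is never established.
None of the 3 are reached.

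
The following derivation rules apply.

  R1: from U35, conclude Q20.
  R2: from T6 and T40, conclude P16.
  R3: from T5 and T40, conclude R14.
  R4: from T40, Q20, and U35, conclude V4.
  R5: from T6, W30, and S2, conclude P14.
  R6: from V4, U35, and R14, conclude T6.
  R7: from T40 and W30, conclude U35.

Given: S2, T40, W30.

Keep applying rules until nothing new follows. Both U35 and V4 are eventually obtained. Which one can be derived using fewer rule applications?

U35

U35: T40 and W30 hold, so U35 follows (R7). [1 rule application]
V4: From T40 and W30, R7 gives U35. U35 holds, so Q20 follows (R1). From T40, Q20, and U35, R4 gives V4. [3 rule applications]
U35 needs fewer.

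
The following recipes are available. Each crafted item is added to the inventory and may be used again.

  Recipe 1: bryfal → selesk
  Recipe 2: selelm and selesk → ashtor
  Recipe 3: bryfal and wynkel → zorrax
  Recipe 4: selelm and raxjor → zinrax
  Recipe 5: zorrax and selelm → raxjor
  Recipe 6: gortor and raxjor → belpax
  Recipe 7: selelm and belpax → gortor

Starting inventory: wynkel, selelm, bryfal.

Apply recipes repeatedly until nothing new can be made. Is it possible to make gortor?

No

gortor would need selelm and belpax (Recipe 7), but belpax is never obtained.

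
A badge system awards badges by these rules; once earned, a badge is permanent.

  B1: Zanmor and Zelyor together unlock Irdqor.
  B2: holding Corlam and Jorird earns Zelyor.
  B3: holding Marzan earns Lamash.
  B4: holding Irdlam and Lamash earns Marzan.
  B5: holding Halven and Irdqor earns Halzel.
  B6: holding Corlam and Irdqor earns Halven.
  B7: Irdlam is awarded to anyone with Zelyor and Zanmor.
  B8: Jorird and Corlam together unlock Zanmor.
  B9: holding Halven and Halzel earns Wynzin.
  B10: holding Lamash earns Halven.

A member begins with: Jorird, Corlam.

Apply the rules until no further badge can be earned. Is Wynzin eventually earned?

With Corlam and Jorird, Zelyor is earned (B2).
With Jorird and Corlam, Zanmor is earned (B8).
With Zanmor and Zelyor, Irdqor is earned (B1).
With Corlam and Irdqor, Halven is earned (B6).
With Halven and Irdqor, Halzel is earned (B5).
With Halven and Halzel, Wynzin is earned (B9).

Yes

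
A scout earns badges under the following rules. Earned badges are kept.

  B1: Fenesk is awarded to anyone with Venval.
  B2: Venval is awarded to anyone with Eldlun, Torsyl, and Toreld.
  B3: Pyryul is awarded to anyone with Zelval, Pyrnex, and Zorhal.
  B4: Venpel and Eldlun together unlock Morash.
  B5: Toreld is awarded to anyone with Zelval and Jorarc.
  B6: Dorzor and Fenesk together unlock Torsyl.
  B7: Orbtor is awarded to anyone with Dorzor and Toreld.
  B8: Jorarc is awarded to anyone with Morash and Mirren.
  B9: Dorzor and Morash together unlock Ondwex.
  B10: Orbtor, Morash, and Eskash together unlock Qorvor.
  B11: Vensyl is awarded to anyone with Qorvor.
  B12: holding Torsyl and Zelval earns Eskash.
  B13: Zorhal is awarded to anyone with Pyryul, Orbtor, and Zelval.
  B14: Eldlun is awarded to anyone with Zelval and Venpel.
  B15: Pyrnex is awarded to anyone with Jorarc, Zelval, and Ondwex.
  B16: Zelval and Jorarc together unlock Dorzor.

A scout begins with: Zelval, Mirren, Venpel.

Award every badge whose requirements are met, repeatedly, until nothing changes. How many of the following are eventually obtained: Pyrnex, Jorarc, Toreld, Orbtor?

With Zelval and Venpel, Eldlun is earned (B14).
With Venpel and Eldlun, Morash is earned (B4).
With Morash and Mirren, Jorarc is earned (B8).
With Zelval and Jorarc, Toreld is earned (B5).
With Zelval and Jorarc, Dorzor is earned (B16).
With Dorzor and Morash, Ondwex is earned (B9).
With Dorzor and Toreld, Orbtor is earned (B7).
With Jorarc, Zelval, and Ondwex, Pyrnex is earned (B15).
Pyrnex: reached.
Jorarc: reached.
Toreld: reached.
Orbtor: reached.
All 4 are reached.

4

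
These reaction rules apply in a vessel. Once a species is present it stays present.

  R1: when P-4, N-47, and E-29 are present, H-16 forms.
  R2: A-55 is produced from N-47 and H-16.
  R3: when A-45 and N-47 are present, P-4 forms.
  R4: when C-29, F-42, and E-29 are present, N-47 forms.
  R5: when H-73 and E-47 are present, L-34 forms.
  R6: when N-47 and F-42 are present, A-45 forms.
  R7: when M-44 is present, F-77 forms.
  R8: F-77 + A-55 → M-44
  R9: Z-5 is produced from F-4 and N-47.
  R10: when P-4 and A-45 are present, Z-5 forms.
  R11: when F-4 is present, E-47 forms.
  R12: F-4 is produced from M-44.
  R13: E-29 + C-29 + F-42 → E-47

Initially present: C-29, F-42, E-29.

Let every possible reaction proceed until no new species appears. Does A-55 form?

C-29, F-42, and E-29 present → N-47 forms (R4).
N-47 and F-42 present → A-45 forms (R6).
A-45 and N-47 present → P-4 forms (R3).
P-4, N-47, and E-29 present → H-16 forms (R1).
N-47 and H-16 present → A-55 forms (R2).

Yes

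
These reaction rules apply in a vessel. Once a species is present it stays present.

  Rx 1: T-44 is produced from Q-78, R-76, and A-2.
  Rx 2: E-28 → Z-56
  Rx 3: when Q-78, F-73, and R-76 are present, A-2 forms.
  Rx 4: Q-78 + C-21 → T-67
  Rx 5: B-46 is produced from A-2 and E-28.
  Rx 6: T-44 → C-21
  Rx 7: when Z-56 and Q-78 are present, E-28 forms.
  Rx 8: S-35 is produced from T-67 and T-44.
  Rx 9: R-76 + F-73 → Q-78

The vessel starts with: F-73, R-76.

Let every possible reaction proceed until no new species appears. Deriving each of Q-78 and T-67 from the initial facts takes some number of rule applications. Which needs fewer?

Q-78

Q-78: R-76 and F-73 present → Q-78 forms (Rx 9). [1 rule application]
T-67: R-76 and F-73 present → Q-78 forms (Rx 9). Q-78, F-73, and R-76 present → A-2 forms (Rx 3). Q-78, R-76, and A-2 present → T-44 forms (Rx 1). T-44 present → C-21 forms (Rx 6). Q-78 and C-21 present → T-67 forms (Rx 4). [5 rule applications]
Q-78 needs fewer.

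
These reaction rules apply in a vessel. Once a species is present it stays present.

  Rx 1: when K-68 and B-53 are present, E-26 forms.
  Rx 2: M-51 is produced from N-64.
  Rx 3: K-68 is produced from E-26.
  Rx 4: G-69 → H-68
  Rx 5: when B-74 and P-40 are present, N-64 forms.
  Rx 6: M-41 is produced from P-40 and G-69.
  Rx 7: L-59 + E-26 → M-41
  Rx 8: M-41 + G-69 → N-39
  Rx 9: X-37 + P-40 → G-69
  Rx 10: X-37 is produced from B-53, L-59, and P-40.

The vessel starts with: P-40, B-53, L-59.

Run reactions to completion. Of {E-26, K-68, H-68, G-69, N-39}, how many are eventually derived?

B-53, L-59, and P-40 present → X-37 forms (Rx 10).
X-37 and P-40 present → G-69 forms (Rx 9).
G-69 present → H-68 forms (Rx 4).
P-40 and G-69 present → M-41 forms (Rx 6).
M-41 and G-69 present → N-39 forms (Rx 8).
E-26 would need K-68 and B-53 (Rx 1), but K-68 never forms.
K-68 would need E-26 (Rx 3), but E-26 never forms.
H-68: reached.
G-69: reached.
N-39: reached.
Reached: H-68, G-69, and N-39 — 3 of the 5.

3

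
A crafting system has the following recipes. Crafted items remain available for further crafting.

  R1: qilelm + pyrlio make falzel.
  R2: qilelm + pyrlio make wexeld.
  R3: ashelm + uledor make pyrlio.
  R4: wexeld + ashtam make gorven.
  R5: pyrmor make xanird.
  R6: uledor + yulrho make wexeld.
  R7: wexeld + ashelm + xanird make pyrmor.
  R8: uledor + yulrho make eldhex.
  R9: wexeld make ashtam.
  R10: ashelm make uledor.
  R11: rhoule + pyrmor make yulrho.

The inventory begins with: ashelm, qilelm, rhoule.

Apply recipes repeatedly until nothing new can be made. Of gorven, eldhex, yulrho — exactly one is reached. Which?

gorven

Using R10, ashelm makes uledor.
ashelm + uledor → pyrlio (R3).
qilelm + pyrlio → wexeld (R2).
Using R9, wexeld makes ashtam.
Using R4, wexeld and ashtam make gorven.
eldhex would need uledor and yulrho (R8), but yulrho is never obtained. yulrho would need rhoule and pyrmor (R11), but pyrmor is never obtained.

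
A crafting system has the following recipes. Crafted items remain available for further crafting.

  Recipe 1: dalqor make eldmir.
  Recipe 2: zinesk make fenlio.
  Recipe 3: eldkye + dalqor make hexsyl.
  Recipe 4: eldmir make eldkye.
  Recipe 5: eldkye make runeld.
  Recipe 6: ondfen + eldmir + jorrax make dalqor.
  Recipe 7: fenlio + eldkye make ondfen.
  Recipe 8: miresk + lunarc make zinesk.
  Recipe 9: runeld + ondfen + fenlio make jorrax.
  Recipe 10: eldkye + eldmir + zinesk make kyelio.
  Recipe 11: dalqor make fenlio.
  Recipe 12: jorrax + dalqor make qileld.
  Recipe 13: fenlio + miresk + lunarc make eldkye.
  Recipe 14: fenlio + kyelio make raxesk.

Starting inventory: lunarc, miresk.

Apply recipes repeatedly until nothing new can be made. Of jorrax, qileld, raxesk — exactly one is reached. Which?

jorrax

Using Recipe 8, miresk and lunarc make zinesk.
zinesk → fenlio (Recipe 2).
fenlio + miresk + lunarc → eldkye (Recipe 13).
Using Recipe 5, eldkye makes runeld.
fenlio + eldkye → ondfen (Recipe 7).
runeld + ondfen + fenlio → jorrax (Recipe 9).
qileld would need jorrax and dalqor (Recipe 12), but dalqor is never obtained. raxesk would need fenlio and kyelio (Recipe 14), but kyelio is never obtained.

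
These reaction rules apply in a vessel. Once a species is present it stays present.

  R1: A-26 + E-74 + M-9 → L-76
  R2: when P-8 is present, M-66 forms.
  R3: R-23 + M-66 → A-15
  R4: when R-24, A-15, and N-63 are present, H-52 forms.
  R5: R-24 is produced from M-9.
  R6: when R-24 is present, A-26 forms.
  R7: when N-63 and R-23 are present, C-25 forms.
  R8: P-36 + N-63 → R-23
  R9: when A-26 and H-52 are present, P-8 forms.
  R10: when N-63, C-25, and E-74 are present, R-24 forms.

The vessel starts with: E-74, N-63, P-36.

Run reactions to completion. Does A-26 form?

Yes

P-36 and N-63 present → R-23 forms (R8).
N-63 and R-23 present → C-25 forms (R7).
N-63, C-25, and E-74 present → R-24 forms (R10).
R-24 present → A-26 forms (R6).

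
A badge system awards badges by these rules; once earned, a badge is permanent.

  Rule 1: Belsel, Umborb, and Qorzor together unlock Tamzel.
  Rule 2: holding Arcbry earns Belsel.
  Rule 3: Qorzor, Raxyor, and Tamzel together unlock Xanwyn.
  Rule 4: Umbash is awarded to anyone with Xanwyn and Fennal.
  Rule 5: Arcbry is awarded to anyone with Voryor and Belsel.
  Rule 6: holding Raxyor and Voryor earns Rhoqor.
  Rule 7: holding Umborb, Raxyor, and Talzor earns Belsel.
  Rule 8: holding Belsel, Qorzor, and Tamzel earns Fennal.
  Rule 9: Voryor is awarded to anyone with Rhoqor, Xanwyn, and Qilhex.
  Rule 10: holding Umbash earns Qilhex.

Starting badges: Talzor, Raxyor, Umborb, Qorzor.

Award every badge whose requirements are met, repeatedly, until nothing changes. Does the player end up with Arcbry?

Arcbry would need Voryor and Belsel (Rule 5), but Voryor is never earned.

No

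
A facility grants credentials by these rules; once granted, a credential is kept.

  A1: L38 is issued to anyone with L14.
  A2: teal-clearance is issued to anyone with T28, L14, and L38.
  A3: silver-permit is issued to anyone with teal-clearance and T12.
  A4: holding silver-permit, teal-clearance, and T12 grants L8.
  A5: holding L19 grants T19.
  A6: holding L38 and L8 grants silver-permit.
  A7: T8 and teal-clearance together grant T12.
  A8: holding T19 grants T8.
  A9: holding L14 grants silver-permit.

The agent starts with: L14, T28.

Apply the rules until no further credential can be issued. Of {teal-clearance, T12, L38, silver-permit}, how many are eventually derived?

3

Holding L14 grants L38 (A1).
Holding L14 grants silver-permit (A9).
Holding T28, L14, and L38 grants teal-clearance (A2).
teal-clearance: reached.
T12 would need T8 and teal-clearance (A7), but T8 is never granted.
L38: reached.
silver-permit: reached.
Reached: teal-clearance, L38, and silver-permit — 3 of the 4.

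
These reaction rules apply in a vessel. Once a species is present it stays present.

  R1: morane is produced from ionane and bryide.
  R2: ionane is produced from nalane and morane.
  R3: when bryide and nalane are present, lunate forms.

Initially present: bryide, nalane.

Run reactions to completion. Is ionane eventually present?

ionane would need nalane and morane (R2), but morane never forms.

No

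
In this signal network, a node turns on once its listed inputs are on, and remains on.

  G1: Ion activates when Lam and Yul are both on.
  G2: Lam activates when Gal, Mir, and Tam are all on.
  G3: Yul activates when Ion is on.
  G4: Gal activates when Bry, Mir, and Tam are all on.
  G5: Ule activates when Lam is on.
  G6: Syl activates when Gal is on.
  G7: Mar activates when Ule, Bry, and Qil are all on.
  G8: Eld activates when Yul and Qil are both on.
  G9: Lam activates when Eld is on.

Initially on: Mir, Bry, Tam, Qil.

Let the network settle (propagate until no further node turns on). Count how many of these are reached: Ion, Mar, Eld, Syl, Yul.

G4: Bry, Mir, and Tam on → Gal on.
G2: Gal, Mir, and Tam on → Lam on.
G6: Gal on → Syl on.
Lam is on, so Ule activates (G5).
Ule, Bry, and Qil are on, so Mar activates (G7).
Ion would need Lam and Yul (G1), but Yul never turns on.
Mar: reached.
Eld would need Yul and Qil (G8), but Yul never turns on.
Syl: reached.
Yul would need Ion (G3), but Ion never turns on.
Reached: Mar and Syl — 2 of the 5.

2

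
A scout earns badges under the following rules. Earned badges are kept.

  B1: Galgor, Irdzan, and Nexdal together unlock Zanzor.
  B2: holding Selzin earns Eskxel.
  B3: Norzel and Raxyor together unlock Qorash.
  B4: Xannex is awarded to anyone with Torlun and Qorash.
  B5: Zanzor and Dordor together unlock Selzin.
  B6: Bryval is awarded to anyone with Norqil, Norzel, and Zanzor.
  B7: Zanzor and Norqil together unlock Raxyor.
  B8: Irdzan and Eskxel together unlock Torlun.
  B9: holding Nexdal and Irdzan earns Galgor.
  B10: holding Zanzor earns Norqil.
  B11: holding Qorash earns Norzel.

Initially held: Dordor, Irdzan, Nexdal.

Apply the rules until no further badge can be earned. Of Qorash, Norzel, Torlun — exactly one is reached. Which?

With Nexdal and Irdzan, Galgor is earned (B9).
With Galgor, Irdzan, and Nexdal, Zanzor is earned (B1).
With Zanzor and Dordor, Selzin is earned (B5).
With Selzin, Eskxel is earned (B2).
With Irdzan and Eskxel, Torlun is earned (B8).
Qorash would need Norzel and Raxyor (B3), but Norzel is never earned. Norzel would need Qorash (B11), but Qorash is never earned.

Torlun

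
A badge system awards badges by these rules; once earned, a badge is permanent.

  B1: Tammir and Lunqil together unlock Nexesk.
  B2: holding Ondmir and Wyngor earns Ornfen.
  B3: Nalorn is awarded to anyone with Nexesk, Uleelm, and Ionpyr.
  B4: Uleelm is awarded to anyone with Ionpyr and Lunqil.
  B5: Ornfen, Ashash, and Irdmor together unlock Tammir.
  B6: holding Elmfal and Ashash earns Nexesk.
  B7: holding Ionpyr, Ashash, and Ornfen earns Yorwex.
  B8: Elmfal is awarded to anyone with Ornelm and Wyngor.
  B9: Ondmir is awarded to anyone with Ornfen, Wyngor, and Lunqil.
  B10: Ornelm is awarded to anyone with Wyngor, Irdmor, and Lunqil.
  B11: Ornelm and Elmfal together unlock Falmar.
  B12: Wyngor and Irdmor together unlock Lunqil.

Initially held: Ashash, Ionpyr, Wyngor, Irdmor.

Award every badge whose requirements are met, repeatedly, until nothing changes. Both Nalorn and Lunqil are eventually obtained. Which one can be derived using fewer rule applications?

Lunqil: With Wyngor and Irdmor, Lunqil is earned (B12). [1 rule application]
Nalorn: With Wyngor and Irdmor, Lunqil is earned (B12). With Wyngor, Irdmor, and Lunqil, Ornelm is earned (B10). With Ionpyr and Lunqil, Uleelm is earned (B4). With Ornelm and Wyngor, Elmfal is earned (B8). With Elmfal and Ashash, Nexesk is earned (B6). With Nexesk, Uleelm, and Ionpyr, Nalorn is earned (B3). [6 rule applications]
Lunqil needs fewer.

Lunqil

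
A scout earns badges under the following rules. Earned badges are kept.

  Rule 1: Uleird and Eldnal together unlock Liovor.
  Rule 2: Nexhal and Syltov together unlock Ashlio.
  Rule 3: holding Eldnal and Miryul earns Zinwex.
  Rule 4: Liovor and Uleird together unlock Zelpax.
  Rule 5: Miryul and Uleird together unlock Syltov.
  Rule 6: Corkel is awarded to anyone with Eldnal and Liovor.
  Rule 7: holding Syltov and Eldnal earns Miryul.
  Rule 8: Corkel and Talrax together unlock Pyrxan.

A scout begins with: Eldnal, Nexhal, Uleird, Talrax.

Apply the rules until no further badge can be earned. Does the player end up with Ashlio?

No

Ashlio would need Nexhal and Syltov (Rule 2), but Syltov is never earned.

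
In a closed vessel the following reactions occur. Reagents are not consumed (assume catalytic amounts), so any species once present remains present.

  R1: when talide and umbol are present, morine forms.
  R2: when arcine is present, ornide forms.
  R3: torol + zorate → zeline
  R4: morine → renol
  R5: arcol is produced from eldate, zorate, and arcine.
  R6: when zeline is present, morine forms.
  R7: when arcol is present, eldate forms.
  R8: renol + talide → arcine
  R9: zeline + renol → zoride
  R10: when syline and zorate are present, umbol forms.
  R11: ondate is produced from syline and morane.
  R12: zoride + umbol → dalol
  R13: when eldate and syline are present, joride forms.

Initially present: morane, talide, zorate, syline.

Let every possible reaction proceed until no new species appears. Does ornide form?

Yes

syline and zorate present → umbol forms (R10).
talide and umbol present → morine forms (R1).
morine present → renol forms (R4).
renol and talide present → arcine forms (R8).
arcine present → ornide forms (R2).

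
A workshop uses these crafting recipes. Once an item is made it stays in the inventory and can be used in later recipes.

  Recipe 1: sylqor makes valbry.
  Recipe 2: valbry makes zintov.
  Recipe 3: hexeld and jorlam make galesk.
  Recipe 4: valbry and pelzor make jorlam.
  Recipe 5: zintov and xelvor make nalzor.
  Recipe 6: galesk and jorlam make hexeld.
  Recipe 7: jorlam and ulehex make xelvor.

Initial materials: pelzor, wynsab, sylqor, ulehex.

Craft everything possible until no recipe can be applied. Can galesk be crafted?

No

galesk would need hexeld and jorlam (Recipe 3), but hexeld is never obtained.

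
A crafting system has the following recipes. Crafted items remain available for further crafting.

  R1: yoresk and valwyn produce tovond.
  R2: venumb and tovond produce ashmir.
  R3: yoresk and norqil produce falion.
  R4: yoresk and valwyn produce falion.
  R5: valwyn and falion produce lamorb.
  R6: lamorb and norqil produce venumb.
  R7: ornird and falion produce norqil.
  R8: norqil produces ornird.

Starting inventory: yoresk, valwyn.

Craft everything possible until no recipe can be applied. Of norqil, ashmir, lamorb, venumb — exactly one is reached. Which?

lamorb

yoresk and valwyn → falion (R4).
valwyn and falion → lamorb (R5).
ashmir would need venumb and tovond (R2), but venumb is never obtained. venumb would need lamorb and norqil (R6), but norqil is never obtained. norqil would need ornird and falion (R7), but ornird is never obtained.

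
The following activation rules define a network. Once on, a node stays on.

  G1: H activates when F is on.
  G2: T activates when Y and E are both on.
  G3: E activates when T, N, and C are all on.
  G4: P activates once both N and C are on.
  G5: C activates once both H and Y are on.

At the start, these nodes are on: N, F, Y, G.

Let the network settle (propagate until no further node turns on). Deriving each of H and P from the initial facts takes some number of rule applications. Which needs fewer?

H

H: F is on, so H activates (G1). [1 rule application]
P: G1: F on → H on. G5: H and Y on → C on. N and C are on, so P activates (G4). [3 rule applications]
H needs fewer.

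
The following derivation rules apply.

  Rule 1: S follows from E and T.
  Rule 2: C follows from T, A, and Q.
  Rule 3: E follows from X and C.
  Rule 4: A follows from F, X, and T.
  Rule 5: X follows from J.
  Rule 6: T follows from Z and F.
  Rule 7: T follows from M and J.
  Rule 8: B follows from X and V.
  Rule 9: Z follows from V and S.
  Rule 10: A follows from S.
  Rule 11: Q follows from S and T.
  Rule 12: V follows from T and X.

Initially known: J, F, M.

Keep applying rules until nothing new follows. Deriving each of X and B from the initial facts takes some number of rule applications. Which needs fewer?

X

X: From J, Rule 5 gives X. [1 rule application]
B: From J, Rule 5 gives X. M and J hold, so T follows (Rule 7). From T and X, Rule 12 gives V. X and V hold, so B follows (Rule 8). [4 rule applications]
X needs fewer.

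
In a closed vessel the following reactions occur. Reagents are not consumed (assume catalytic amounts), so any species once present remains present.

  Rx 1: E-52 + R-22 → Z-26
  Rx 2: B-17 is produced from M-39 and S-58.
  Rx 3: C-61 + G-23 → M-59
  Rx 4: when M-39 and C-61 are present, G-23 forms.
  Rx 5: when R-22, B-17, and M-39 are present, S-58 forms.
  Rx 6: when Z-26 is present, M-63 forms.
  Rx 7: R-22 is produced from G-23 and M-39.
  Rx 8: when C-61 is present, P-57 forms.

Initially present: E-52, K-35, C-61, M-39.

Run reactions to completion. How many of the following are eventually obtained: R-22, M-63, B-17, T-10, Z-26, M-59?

4

M-39 and C-61 present → G-23 forms (Rx 4).
G-23 and M-39 present → R-22 forms (Rx 7).
C-61 and G-23 present → M-59 forms (Rx 3).
E-52 and R-22 present → Z-26 forms (Rx 1).
Z-26 present → M-63 forms (Rx 6).
R-22: reached.
M-63: reached.
B-17 would need M-39 and S-58 (Rx 2), but S-58 never forms.
No rule produces T-10, and it is not given.
Z-26: reached.
M-59: reached.
Reached: R-22, M-63, Z-26, and M-59 — 4 of the 6.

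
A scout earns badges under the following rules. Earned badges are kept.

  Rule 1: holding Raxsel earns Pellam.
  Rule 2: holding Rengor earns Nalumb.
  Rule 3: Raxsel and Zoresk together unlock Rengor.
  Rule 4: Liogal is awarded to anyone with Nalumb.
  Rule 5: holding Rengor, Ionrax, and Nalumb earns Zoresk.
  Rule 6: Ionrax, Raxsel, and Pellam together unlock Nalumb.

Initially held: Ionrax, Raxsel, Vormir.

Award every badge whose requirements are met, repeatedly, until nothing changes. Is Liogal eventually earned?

With Raxsel, Pellam is earned (Rule 1).
With Ionrax, Raxsel, and Pellam, Nalumb is earned (Rule 6).
With Nalumb, Liogal is earned (Rule 4).

Yes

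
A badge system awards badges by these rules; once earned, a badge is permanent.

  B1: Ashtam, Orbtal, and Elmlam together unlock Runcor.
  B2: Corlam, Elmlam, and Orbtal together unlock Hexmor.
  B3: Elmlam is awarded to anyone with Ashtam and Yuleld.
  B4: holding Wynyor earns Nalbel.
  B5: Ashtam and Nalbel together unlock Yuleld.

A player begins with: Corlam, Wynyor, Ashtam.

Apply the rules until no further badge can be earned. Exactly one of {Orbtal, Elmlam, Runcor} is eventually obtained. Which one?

With Wynyor, Nalbel is earned (B4).
With Ashtam and Nalbel, Yuleld is earned (B5).
With Ashtam and Yuleld, Elmlam is earned (B3).
Runcor would need Ashtam, Orbtal, and Elmlam (B1), but Orbtal is never earned. No rule produces Orbtal, and it is not given.

Elmlam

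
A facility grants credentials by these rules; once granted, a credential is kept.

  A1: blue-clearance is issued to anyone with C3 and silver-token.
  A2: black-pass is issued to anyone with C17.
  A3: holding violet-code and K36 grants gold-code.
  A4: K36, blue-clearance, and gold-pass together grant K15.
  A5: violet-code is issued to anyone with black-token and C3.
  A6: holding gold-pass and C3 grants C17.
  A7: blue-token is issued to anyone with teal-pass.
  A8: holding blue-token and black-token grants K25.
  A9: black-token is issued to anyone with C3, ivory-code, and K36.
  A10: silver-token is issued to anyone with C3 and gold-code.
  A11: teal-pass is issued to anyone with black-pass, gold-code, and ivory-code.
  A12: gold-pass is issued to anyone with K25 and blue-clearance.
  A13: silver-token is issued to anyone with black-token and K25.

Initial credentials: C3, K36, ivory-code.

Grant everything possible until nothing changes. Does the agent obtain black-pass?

black-pass would need C17 (A2), but C17 is never granted.

No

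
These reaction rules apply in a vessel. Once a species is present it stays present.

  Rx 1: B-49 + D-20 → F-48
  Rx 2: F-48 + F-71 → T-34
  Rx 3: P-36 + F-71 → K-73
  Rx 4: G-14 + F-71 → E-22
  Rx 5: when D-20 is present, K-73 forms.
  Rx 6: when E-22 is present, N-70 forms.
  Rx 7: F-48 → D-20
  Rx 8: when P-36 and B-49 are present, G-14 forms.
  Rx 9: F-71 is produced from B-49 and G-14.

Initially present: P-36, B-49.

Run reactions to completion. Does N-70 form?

P-36 and B-49 present → G-14 forms (Rx 8).
B-49 and G-14 present → F-71 forms (Rx 9).
G-14 and F-71 present → E-22 forms (Rx 4).
E-22 present → N-70 forms (Rx 6).

Yes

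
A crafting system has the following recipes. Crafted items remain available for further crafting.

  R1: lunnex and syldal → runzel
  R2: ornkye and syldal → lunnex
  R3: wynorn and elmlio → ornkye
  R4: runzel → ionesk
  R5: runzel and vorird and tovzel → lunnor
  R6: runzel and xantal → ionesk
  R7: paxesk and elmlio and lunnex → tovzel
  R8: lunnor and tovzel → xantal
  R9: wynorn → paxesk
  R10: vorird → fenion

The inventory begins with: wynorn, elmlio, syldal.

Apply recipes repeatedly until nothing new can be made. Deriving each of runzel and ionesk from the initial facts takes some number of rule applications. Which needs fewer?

runzel

runzel: wynorn and elmlio → ornkye (R3). ornkye and syldal → lunnex (R2). lunnex and syldal → runzel (R1). [3 rule applications]
ionesk: Using R3, wynorn and elmlio make ornkye. ornkye and syldal → lunnex (R2). lunnex and syldal → runzel (R1). Using R4, runzel makes ionesk. [4 rule applications]
runzel needs fewer.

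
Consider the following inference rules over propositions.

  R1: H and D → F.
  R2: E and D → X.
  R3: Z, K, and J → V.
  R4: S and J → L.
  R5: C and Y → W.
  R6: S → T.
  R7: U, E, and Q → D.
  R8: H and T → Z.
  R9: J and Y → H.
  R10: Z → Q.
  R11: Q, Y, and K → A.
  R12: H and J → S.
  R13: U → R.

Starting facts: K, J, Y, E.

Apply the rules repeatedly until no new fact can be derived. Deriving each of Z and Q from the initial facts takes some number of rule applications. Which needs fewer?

Z: J and Y hold, so H follows (R9). H and J hold, so S follows (R12). S holds, so T follows (R6). From H and T, R8 gives Z. [4 rule applications]
Q: J and Y hold, so H follows (R9). H and J hold, so S follows (R12). From S, R6 gives T. H and T hold, so Z follows (R8). From Z, R10 gives Q. [5 rule applications]
Z needs fewer.

Z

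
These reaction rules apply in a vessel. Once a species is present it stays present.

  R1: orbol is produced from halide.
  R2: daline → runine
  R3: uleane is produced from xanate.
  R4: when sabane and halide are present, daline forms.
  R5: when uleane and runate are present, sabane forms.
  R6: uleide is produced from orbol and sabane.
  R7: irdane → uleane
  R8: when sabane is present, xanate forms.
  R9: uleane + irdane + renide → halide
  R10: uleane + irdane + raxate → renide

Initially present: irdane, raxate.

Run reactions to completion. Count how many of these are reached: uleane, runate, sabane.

1

irdane present → uleane forms (R7).
uleane: reached.
No rule produces runate, and it is not given.
sabane would need uleane and runate (R5), but runate never forms.
Reached: uleane — 1 of the 3.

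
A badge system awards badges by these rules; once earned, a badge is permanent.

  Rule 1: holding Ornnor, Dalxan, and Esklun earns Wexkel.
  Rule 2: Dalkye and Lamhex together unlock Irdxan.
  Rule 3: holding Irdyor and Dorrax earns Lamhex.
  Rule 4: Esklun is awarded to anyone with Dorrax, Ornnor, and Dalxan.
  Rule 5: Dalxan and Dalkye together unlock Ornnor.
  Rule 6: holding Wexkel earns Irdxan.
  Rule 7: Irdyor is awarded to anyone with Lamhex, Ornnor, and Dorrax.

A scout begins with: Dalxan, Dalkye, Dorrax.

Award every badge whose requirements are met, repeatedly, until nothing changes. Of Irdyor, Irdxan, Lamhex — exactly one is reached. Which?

Irdxan

With Dalxan and Dalkye, Ornnor is earned (Rule 5).
With Dorrax, Ornnor, and Dalxan, Esklun is earned (Rule 4).
With Ornnor, Dalxan, and Esklun, Wexkel is earned (Rule 1).
With Wexkel, Irdxan is earned (Rule 6).
Irdyor would need Lamhex, Ornnor, and Dorrax (Rule 7), but Lamhex is never earned. Lamhex would need Irdyor and Dorrax (Rule 3), but Irdyor is never earned.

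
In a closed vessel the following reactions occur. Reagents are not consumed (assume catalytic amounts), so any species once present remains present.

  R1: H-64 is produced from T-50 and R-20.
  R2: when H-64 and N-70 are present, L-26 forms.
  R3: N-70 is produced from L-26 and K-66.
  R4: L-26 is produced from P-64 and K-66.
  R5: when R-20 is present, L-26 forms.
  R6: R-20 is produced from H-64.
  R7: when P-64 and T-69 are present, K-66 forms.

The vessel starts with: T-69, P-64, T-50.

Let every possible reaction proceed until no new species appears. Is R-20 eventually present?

No

R-20 would need H-64 (R6), but H-64 never forms.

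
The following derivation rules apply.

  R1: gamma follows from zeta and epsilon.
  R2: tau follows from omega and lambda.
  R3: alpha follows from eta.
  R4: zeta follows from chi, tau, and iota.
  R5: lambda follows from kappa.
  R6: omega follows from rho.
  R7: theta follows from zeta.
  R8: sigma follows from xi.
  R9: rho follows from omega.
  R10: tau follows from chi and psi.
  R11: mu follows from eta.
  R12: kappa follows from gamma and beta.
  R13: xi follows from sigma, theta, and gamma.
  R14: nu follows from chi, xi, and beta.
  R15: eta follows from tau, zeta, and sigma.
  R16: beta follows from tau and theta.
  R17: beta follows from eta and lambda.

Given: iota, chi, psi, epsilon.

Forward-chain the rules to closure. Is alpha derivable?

No

alpha would need eta (R3), but eta is never established.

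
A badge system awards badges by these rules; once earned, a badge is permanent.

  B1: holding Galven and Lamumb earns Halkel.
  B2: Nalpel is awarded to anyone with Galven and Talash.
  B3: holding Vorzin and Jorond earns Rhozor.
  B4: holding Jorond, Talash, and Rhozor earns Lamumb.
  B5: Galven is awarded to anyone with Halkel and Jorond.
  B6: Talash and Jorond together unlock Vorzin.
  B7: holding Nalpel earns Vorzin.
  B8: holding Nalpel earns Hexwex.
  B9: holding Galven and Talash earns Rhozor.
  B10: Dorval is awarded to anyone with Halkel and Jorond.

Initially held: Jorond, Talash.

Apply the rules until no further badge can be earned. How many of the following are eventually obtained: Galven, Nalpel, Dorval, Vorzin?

1

With Talash and Jorond, Vorzin is earned (B6).
Galven would need Halkel and Jorond (B5), but Halkel is never earned.
Nalpel would need Galven and Talash (B2), but Galven is never earned.
Dorval would need Halkel and Jorond (B10), but Halkel is never earned.
Vorzin: reached.
Reached: Vorzin — 1 of the 4.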